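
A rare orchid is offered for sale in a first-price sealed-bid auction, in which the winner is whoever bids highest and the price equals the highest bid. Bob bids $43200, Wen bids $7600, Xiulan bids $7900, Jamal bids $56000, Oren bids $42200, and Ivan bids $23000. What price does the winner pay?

Ordered from highest: Jamal $56000 > Bob $43200 > Oren $42200 > Ivan $23000 > Xiulan $7900 > Wen $7600.
Jamal is the highest bidder, so Jamal wins.
Under the first-price rule, the price is the highest bid: $56000.

The winner pays $56000.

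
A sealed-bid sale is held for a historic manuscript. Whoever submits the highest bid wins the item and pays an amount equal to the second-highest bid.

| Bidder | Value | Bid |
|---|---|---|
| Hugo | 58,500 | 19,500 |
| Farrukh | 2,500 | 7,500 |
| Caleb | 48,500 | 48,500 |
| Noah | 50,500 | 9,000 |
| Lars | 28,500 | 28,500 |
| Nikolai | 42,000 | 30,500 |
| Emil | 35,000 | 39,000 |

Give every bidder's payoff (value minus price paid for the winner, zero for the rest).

Sorted high to low: Caleb 48,500 > Emil 39,000 > Nikolai 30,500 > Lars 28,500 > Hugo 19,500 > Noah 9,000 > Farrukh 7,500.
Caleb has the top bid and wins; the price is the second-highest bid, 39,000.
Caleb's payoff = 48,500 − 39,000 = 9,500. All other bidders lose, so their payoff is 0.

Payoffs: Hugo 0, Farrukh 0, Caleb 9,500, Noah 0, Lars 0, Nikolai 0, Emil 0.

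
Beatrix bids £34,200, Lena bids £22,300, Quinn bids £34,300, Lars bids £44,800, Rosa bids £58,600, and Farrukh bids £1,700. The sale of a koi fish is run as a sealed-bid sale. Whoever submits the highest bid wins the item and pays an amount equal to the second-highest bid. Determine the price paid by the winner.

Price paid: £44,800.

Sorted high to low: Rosa £58,600; Lars £44,800; Quinn £34,300; Beatrix £34,200; Lena £22,300; Farrukh £1,700.
Rosa has the highest bid, so Rosa wins.
The second-highest bid is £44,800, so that is what Rosa pays.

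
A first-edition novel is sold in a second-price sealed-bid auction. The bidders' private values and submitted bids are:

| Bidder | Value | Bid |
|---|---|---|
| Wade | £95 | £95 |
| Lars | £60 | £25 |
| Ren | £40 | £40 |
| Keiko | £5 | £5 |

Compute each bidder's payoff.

Wade £55, Lars £0, Ren £0, Keiko £0.

Ranking the bids: Wade £95 > Ren £40 > Lars £25 > Keiko £5.
Wade has the top bid and wins; the price is the second-highest bid, £40.
Wade's payoff = £95 − £40 = £55. All other bidders lose, so their payoff is 0.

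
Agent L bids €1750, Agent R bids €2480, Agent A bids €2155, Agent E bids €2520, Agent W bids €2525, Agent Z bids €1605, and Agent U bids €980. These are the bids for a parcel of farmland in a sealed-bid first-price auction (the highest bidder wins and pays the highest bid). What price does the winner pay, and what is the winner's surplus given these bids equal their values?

Price €2525; surplus €0.

Ordered from highest: Agent W €2525, then Agent E €2520, then Agent R €2480, then Agent A €2155, then Agent L €1750, then Agent Z €1605, then Agent U €980.
Agent W is the highest bidder, so Agent W wins.
Under the first-price rule, the price is the highest bid: €2525.
Surplus = €2525 − €2525 = €0.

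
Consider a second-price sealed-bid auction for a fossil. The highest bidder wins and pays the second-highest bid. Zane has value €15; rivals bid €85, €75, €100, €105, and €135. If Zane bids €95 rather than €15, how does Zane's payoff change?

The highest competing bid is €135.
Bidding truthfully at €15: the top bid is €135 (a rival), so Zane loses. Payoff = €0.
Bidding €95: the top bid is €135 (a rival), so Zane loses. Payoff = €0.
Change = €0 − €0 = €0.
The bid only affects whether you win, not the price — here both bids land on the same side of the top rival bid, so the deviation is payoff-neutral.

€0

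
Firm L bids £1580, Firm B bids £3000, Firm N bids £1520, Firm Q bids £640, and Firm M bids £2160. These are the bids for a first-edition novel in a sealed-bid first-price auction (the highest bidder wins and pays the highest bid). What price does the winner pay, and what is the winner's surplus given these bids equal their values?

Price £3000; surplus £0.

Ranking the bids: Firm B £3000; Firm M £2160; Firm L £1580; Firm N £1520; Firm Q £640.
Firm B is the highest bidder, so Firm B wins.
Under the first-price rule, the price is the highest bid: £3000.
Surplus = £3000 − £3000 = £0.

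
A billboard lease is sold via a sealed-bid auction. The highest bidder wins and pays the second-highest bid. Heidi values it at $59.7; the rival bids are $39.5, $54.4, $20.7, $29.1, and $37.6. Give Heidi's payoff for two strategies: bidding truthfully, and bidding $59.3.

The highest competing bid is $54.4.
Bidding truthfully at $59.7: Heidi has the top bid, wins, and pays the second-highest bid $54.4. Payoff = $59.7 − $54.4 = $5.3.
Bidding $59.3: Heidi has the top bid, wins, and pays the second-highest bid $54.4. Payoff = $59.7 − $54.4 = $5.3.
The bid only affects whether you win, not the price — here both bids land on the same side of the top rival bid, so the deviation is payoff-neutral.

Truthful: $5.3; alternative: $5.3.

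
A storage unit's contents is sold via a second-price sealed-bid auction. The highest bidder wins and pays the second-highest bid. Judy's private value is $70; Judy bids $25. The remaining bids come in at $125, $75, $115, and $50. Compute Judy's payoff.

Judy's payoff: $0.

Highest competing bid: $125.
Judy's bid $25 is not the highest, so Judy loses, pays nothing, and earns zero payoff.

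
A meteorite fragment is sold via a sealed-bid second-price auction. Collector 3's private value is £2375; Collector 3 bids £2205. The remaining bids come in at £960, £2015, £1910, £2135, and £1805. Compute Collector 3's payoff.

£240

Highest competing bid: £2135.
Collector 3's bid £2205 is the highest overall, so Collector 3 wins and pays the second-highest bid, £2135.
Payoff = value − price = £2375 − £2135 = £240.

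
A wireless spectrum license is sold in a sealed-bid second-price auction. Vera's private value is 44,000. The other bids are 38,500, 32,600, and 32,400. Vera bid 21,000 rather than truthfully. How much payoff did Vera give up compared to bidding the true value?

Regret: 5,500.

The highest competing bid is 38,500.
Bidding truthfully at 44,000: Vera has the top bid, wins, and pays the second-highest bid 38,500. Payoff = 44,000 − 38,500 = 5,500.
Bidding 21,000: the top bid is 38,500 (a rival), so Vera loses. Payoff = 0.
Regret = truthful payoff − actual payoff = 5,500 − 0 = 5,500.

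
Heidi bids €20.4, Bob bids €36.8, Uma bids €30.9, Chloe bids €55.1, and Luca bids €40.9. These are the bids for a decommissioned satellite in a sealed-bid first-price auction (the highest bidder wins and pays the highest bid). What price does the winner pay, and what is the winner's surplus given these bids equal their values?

Bids in descending order: Chloe €55.1, then Luca €40.9, then Bob €36.8, then Uma €30.9, then Heidi €20.4.
Chloe is the highest bidder, so Chloe wins.
Under the first-price rule, the price is the highest bid: €55.1.
Surplus = €55.1 − €55.1 = €0.0.

Price €55.1; surplus €0.0.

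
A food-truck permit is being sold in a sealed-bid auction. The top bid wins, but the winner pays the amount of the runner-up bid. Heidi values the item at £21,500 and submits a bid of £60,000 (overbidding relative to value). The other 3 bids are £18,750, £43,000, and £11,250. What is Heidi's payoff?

Heidi's payoff: -£21,500.

Highest competing bid: £43,000.
Heidi's bid £60,000 is the highest overall, so Heidi wins and pays the second-highest bid, £43,000.
Payoff = value − price = £21,500 − £43,000 = -£21,500.
Overbidding won the item at a price above value — truthful bidding would have avoided this loss.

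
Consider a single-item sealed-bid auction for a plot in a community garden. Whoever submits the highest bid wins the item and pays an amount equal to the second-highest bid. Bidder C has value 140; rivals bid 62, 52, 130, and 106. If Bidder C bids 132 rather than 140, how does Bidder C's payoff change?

The highest competing bid is 130.
Bidding truthfully at 140: Bidder C has the top bid, wins, and pays the second-highest bid 130. Payoff = 140 − 130 = 10.
Bidding 132: Bidder C has the top bid, wins, and pays the second-highest bid 130. Payoff = 140 − 130 = 10.
Change = 10 − 10 = 0.
The bid only affects whether you win, not the price — here both bids land on the same side of the top rival bid, so the deviation is payoff-neutral.

Payoff change: 0.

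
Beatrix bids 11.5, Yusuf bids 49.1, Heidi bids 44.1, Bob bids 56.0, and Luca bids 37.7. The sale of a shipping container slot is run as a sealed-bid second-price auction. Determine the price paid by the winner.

Ranking the bids: Bob 56.0; Yusuf 49.1; Heidi 44.1; Luca 37.7; Beatrix 11.5.
Bob has the highest bid, so Bob wins.
The second-highest bid is 49.1, so that is what Bob pays.

Price paid: 49.1.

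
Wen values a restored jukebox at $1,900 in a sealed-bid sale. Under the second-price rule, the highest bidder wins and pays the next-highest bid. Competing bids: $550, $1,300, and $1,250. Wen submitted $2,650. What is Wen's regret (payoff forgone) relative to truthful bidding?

$0

The highest competing bid is $1,300.
Bidding truthfully at $1,900: Wen has the top bid, wins, and pays the second-highest bid $1,300. Payoff = $1,900 − $1,300 = $600.
Bidding $2,650: Wen has the top bid, wins, and pays the second-highest bid $1,300. Payoff = $1,900 − $1,300 = $600.
Regret = truthful payoff − actual payoff = $600 − $600 = $0.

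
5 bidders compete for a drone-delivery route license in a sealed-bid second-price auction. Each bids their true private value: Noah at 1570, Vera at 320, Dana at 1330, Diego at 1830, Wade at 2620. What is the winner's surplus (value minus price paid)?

Ranking the bids: Wade 2620, then Diego 1830, then Noah 1570, then Dana 1330, then Vera 320.
Wade wins with the top bid and pays the second-highest, 1830.
Surplus = 2620 − 1830 = 790.

Surplus = 790.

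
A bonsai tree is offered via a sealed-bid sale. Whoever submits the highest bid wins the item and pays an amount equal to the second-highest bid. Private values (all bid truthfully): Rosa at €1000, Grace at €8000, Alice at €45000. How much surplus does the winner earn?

Surplus = €37000.

Ranking the bids: Alice €45000 > Grace €8000 > Rosa €1000.
Alice wins with the top bid and pays the second-highest, €8000.
Surplus = €45000 − €8000 = €37000.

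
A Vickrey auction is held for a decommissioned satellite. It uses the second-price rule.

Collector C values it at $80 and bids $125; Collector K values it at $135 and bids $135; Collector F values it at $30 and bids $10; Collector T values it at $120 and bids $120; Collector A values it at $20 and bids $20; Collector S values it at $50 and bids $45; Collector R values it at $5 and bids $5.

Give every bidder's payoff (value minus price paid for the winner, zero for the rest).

Sorted high to low: Collector K $135; Collector C $125; Collector T $120; Collector S $45; Collector A $20; Collector F $10; Collector R $5.
Collector K has the top bid and wins; the price is the second-highest bid, $125.
Collector K's payoff = $135 − $125 = $10. All other bidders lose, so their payoff is 0.

Payoffs: Collector C $0, Collector K $10, Collector F $0, Collector T $0, Collector A $0, Collector S $0, Collector R $0.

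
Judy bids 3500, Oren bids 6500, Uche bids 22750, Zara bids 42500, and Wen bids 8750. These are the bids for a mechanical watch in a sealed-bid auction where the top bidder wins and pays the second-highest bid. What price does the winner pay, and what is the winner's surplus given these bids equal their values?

The winner pays 22750 for a surplus of 19750.

Ordered from highest: Zara 42500; Uche 22750; Wen 8750; Oren 6500; Judy 3500.
Zara is the highest bidder, so Zara wins.
Under the second-price rule, the price is the second-highest bid: 22750.
Surplus = 42500 − 22750 = 19750.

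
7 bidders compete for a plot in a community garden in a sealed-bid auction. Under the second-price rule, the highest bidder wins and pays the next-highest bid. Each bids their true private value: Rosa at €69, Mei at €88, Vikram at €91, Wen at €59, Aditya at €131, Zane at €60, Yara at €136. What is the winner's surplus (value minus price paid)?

€5

Sorted high to low: Yara €136, then Aditya €131, then Vikram €91, then Mei €88, then Rosa €69, then Zane €60, then Wen €59.
Yara wins with the top bid and pays the second-highest, €131.
Surplus = €136 − €131 = €5.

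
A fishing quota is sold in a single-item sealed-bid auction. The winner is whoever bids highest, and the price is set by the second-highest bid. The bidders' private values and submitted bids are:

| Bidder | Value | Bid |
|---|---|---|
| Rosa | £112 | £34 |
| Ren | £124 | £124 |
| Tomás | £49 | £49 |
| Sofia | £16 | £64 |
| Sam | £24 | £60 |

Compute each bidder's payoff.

Bids in descending order: Ren £124 > Sofia £64 > Sam £60 > Tomás £49 > Rosa £34.
Ren has the top bid and wins; the price is the second-highest bid, £64.
Ren's payoff = £124 − £64 = £60. All other bidders lose, so their payoff is 0.

Rosa £0, Ren £60, Tomás £0, Sofia £0, Sam £0.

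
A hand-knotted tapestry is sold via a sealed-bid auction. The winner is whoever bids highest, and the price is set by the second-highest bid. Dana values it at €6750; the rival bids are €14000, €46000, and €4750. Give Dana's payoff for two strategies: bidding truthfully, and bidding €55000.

The highest competing bid is €46000.
Bidding truthfully at €6750: the top bid is €46000 (a rival), so Dana loses. Payoff = €0.
Bidding €55000: Dana has the top bid, wins, and pays the second-highest bid €46000. Payoff = €6750 − €46000 = -€39250.

(a) €0  (b) -€39250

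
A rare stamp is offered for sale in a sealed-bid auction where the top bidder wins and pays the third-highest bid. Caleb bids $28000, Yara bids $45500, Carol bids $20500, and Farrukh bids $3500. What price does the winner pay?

$20500

Ranking the bids: Yara $45500; Caleb $28000; Carol $20500; Farrukh $3500.
Yara is the highest bidder, so Yara wins.
Under the third-price rule, the price is the third-highest bid: $20500.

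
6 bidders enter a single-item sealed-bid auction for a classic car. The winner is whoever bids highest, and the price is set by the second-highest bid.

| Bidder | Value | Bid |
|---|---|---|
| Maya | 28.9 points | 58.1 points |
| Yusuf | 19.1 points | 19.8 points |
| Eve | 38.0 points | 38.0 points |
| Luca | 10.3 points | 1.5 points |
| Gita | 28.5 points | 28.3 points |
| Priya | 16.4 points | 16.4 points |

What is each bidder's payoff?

Sorted high to low: Maya 58.1 points, then Eve 38.0 points, then Gita 28.3 points, then Yusuf 19.8 points, then Priya 16.4 points, then Luca 1.5 points.
Maya has the top bid and wins; the price is the second-highest bid, 38.0 points.
Maya's payoff = 28.9 points − 38.0 points = -9.1 points. All other bidders lose, so their payoff is 0.

Maya -9.1 points, Yusuf 0.0 points, Eve 0.0 points, Luca 0.0 points, Gita 0.0 points, Priya 0.0 points.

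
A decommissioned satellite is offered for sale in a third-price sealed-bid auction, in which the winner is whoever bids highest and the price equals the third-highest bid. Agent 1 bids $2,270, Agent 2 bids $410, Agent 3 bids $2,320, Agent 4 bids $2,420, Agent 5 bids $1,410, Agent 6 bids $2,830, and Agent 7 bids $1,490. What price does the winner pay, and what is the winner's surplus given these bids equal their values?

Ordered from highest: Agent 6 $2,830 > Agent 4 $2,420 > Agent 3 $2,320 > Agent 1 $2,270 > Agent 7 $1,490 > Agent 5 $1,410 > Agent 2 $410.
Agent 6 is the highest bidder, so Agent 6 wins.
Under the third-price rule, the price is the third-highest bid: $2,320.
Surplus = $2,830 − $2,320 = $510.

Price $2,320; surplus $510.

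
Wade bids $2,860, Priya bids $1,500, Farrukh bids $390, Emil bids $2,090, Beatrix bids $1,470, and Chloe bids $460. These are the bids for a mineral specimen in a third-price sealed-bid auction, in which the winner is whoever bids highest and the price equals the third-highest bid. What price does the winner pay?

Price paid: $1,500.

Sorted high to low: Wade $2,860 > Emil $2,090 > Priya $1,500 > Beatrix $1,470 > Chloe $460 > Farrukh $390.
Wade is the highest bidder, so Wade wins.
Under the third-price rule, the price is the third-highest bid: $1,500.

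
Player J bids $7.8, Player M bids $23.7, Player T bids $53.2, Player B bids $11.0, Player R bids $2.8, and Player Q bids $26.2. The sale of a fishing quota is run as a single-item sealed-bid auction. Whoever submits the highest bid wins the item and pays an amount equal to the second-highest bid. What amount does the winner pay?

Ranking the bids: Player T $53.2, then Player Q $26.2, then Player M $23.7, then Player B $11.0, then Player J $7.8, then Player R $2.8.
Player T has the highest bid, so Player T wins.
The second-highest bid is $26.2, so that is what Player T pays.

The winner pays $26.2.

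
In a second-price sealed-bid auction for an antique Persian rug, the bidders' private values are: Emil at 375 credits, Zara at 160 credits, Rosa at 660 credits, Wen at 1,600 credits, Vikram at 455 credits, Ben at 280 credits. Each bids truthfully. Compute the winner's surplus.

Surplus = 940 credits.

Bids in descending order: Wen 1,600 credits, then Rosa 660 credits, then Vikram 455 credits, then Emil 375 credits, then Ben 280 credits, then Zara 160 credits.
Wen wins with the top bid and pays the second-highest, 660 credits.
Surplus = 1,600 credits − 660 credits = 940 credits.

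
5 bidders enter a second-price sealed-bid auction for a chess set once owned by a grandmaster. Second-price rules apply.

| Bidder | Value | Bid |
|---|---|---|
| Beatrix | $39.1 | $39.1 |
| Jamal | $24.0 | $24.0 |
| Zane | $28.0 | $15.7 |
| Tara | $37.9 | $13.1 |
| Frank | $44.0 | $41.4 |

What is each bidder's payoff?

Beatrix $0.0, Jamal $0.0, Zane $0.0, Tara $0.0, Frank $4.9.

Sorted high to low: Frank $41.4 > Beatrix $39.1 > Jamal $24.0 > Zane $15.7 > Tara $13.1.
Frank has the top bid and wins; the price is the second-highest bid, $39.1.
Frank's payoff = $44.0 − $39.1 = $4.9. All other bidders lose, so their payoff is 0.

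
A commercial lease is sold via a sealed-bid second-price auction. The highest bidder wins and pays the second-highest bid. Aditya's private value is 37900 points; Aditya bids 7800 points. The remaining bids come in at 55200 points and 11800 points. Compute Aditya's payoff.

Aditya's payoff: 0 points.

Highest competing bid: 55200 points.
Aditya's bid 7800 points is not the highest, so Aditya loses, pays nothing, and earns zero payoff.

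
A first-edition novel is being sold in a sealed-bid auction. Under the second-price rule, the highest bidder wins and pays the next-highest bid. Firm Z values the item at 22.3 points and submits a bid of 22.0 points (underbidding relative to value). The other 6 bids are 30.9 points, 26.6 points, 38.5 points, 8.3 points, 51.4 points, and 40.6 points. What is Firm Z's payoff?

Highest competing bid: 51.4 points.
Firm Z's bid 22.0 points is not the highest, so Firm Z loses, pays nothing, and earns zero payoff.

0.0 points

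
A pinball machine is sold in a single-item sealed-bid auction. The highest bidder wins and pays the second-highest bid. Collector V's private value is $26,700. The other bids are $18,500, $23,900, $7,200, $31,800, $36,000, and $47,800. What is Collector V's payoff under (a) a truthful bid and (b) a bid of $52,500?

(a) $0  (b) -$21,100

The highest competing bid is $47,800.
Bidding truthfully at $26,700: the top bid is $47,800 (a rival), so Collector V loses. Payoff = $0.
Bidding $52,500: Collector V has the top bid, wins, and pays the second-highest bid $47,800. Payoff = $26,700 − $47,800 = -$21,100.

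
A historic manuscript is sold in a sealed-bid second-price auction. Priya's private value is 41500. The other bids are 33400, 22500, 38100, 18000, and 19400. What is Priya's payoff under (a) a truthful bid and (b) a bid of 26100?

The highest competing bid is 38100.
Bidding truthfully at 41500: Priya has the top bid, wins, and pays the second-highest bid 38100. Payoff = 41500 − 38100 = 3400.
Bidding 26100: the top bid is 38100 (a rival), so Priya loses. Payoff = 0.

(a) 3400  (b) 0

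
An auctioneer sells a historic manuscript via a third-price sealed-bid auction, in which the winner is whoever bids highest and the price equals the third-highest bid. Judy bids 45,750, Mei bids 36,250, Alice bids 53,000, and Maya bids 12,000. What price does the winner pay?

Bids in descending order: Alice 53,000, then Judy 45,750, then Mei 36,250, then Maya 12,000.
Alice is the highest bidder, so Alice wins.
Under the third-price rule, the price is the third-highest bid: 36,250.

36,250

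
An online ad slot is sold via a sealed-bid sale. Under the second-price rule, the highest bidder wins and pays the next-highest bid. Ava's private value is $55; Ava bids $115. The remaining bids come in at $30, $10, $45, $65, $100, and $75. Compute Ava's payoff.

Highest competing bid: $100.
Ava's bid $115 is the highest overall, so Ava wins and pays the second-highest bid, $100.
Payoff = value − price = $55 − $100 = -$45.

Payoff = -$45.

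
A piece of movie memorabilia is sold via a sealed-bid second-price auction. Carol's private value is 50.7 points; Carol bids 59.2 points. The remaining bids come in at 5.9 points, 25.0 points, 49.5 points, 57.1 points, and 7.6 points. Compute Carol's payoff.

-6.4 points

Highest competing bid: 57.1 points.
Carol's bid 59.2 points is the highest overall, so Carol wins and pays the second-highest bid, 57.1 points.
Payoff = value − price = 50.7 points − 57.1 points = -6.4 points.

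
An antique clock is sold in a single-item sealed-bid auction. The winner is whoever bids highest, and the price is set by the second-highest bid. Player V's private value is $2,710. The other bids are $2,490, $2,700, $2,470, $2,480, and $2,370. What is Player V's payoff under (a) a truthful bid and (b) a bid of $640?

The highest competing bid is $2,700.
Bidding truthfully at $2,710: Player V has the top bid, wins, and pays the second-highest bid $2,700. Payoff = $2,710 − $2,700 = $10.
Bidding $640: the top bid is $2,700 (a rival), so Player V loses. Payoff = $0.
Deviating from a truthful bid can only lose payoff in a second-price auction — never gain.

Truthful: $10; alternative: $0.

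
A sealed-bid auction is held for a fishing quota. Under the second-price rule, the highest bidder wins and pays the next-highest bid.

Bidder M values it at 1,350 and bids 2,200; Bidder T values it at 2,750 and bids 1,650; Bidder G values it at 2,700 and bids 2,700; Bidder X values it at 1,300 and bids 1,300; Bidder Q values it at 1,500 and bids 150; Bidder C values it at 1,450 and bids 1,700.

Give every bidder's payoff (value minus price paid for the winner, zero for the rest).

Ranking the bids: Bidder G 2,700; Bidder M 2,200; Bidder C 1,700; Bidder T 1,650; Bidder X 1,300; Bidder Q 150.
Bidder G has the top bid and wins; the price is the second-highest bid, 2,200.
Bidder G's payoff = 2,700 − 2,200 = 500. All other bidders lose, so their payoff is 0.

Bidder M 0, Bidder T 0, Bidder G 500, Bidder X 0, Bidder Q 0, Bidder C 0.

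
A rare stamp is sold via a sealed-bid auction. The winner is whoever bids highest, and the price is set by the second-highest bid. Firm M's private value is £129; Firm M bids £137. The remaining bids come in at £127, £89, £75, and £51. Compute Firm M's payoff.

Payoff = £2.

Highest competing bid: £127.
Firm M's bid £137 is the highest overall, so Firm M wins and pays the second-highest bid, £127.
Payoff = value − price = £129 − £127 = £2.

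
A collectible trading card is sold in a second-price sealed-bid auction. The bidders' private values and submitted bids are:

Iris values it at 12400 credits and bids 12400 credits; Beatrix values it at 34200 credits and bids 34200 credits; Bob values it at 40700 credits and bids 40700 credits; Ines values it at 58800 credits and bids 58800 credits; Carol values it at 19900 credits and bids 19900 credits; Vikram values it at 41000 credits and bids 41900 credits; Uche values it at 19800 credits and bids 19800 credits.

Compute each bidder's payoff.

Iris 0 credits, Beatrix 0 credits, Bob 0 credits, Ines 16900 credits, Carol 0 credits, Vikram 0 credits, Uche 0 credits.

Ordered from highest: Ines 58800 credits, then Vikram 41900 credits, then Bob 40700 credits, then Beatrix 34200 credits, then Carol 19900 credits, then Uche 19800 credits, then Iris 12400 credits.
Ines has the top bid and wins; the price is the second-highest bid, 41900 credits.
Ines's payoff = 58800 credits − 41900 credits = 16900 credits. All other bidders lose, so their payoff is 0.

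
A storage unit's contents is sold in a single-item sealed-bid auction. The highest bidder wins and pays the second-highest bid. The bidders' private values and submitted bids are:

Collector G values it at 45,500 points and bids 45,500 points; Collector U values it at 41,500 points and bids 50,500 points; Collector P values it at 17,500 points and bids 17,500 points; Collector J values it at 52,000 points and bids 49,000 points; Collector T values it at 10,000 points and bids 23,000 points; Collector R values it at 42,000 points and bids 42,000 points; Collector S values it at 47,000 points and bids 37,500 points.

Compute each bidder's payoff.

Ranking the bids: Collector U 50,500 points > Collector J 49,000 points > Collector G 45,500 points > Collector R 42,000 points > Collector S 37,500 points > Collector T 23,000 points > Collector P 17,500 points.
Collector U has the top bid and wins; the price is the second-highest bid, 49,000 points.
Collector U's payoff = 41,500 points − 49,000 points = -7,500 points. All other bidders lose, so their payoff is 0.

Collector G 0 points, Collector U -7,500 points, Collector P 0 points, Collector J 0 points, Collector T 0 points, Collector R 0 points, Collector S 0 points.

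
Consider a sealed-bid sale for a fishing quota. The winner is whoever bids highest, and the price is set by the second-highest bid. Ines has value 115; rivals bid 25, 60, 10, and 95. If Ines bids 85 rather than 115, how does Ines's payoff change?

Change in payoff: -20.

The highest competing bid is 95.
Bidding truthfully at 115: Ines has the top bid, wins, and pays the second-highest bid 95. Payoff = 115 − 95 = 20.
Bidding 85: the top bid is 95 (a rival), so Ines loses. Payoff = 0.
Change = 0 − 20 = -20.
Deviating from a truthful bid can only lose payoff in a second-price auction — never gain.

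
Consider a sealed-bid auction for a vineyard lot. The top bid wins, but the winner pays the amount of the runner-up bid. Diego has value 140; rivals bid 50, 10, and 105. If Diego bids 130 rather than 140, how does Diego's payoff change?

Change in payoff: 0.

The highest competing bid is 105.
Bidding truthfully at 140: Diego has the top bid, wins, and pays the second-highest bid 105. Payoff = 140 − 105 = 35.
Bidding 130: Diego has the top bid, wins, and pays the second-highest bid 105. Payoff = 140 − 105 = 35.
Change = 35 − 35 = 0.
The bid only affects whether you win, not the price — here both bids land on the same side of the top rival bid, so the deviation is payoff-neutral.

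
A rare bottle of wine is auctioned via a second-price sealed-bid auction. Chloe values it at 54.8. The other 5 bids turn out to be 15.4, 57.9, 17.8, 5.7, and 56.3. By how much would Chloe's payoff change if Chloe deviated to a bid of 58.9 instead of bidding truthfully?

The highest competing bid is 57.9.
Bidding truthfully at 54.8: the top bid is 57.9 (a rival), so Chloe loses. Payoff = 0.0.
Bidding 58.9: Chloe has the top bid, wins, and pays the second-highest bid 57.9. Payoff = 54.8 − 57.9 = -3.1.
Change = -3.1 − 0.0 = -3.1.

Change in payoff: -3.1.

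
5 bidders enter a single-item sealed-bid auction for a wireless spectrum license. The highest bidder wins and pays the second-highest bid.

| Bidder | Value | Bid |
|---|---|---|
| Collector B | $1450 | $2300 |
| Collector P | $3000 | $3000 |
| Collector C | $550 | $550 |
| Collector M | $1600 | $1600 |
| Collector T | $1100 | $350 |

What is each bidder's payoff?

Payoffs: Collector B $0, Collector P $700, Collector C $0, Collector M $0, Collector T $0.

Ordered from highest: Collector P $3000 > Collector B $2300 > Collector M $1600 > Collector C $550 > Collector T $350.
Collector P has the top bid and wins; the price is the second-highest bid, $2300.
Collector P's payoff = $3000 − $2300 = $700. All other bidders lose, so their payoff is 0.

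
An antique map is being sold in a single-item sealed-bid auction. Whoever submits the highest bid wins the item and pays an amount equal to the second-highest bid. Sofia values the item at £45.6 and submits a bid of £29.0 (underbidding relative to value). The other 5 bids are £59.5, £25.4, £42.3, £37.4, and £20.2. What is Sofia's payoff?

Payoff = £0.0.

Highest competing bid: £59.5.
Sofia's bid £29.0 is not the highest, so Sofia loses, pays nothing, and earns zero payoff.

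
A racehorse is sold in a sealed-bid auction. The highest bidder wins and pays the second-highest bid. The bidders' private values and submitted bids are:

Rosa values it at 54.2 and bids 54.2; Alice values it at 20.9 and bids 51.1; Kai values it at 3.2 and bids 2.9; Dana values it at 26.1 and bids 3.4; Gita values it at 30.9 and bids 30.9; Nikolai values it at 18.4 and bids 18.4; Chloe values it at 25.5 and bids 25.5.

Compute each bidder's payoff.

Payoffs: Rosa 3.1, Alice 0.0, Kai 0.0, Dana 0.0, Gita 0.0, Nikolai 0.0, Chloe 0.0.

Ranking the bids: Rosa 54.2; Alice 51.1; Gita 30.9; Chloe 25.5; Nikolai 18.4; Dana 3.4; Kai 2.9.
Rosa has the top bid and wins; the price is the second-highest bid, 51.1.
Rosa's payoff = 54.2 − 51.1 = 3.1. All other bidders lose, so their payoff is 0.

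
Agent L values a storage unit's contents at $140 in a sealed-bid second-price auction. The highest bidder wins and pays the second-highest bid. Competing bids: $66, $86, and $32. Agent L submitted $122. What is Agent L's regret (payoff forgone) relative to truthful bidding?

Regret: $0.

The highest competing bid is $86.
Bidding truthfully at $140: Agent L has the top bid, wins, and pays the second-highest bid $86. Payoff = $140 − $86 = $54.
Bidding $122: Agent L has the top bid, wins, and pays the second-highest bid $86. Payoff = $140 − $86 = $54.
Regret = truthful payoff − actual payoff = $54 − $54 = $0.
The bid only affects whether you win, not the price — here both bids land on the same side of the top rival bid, so the deviation is payoff-neutral.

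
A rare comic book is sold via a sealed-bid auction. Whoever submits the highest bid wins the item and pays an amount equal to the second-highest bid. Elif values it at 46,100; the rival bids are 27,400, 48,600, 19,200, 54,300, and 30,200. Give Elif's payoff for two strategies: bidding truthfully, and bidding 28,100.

The highest competing bid is 54,300.
Bidding truthfully at 46,100: the top bid is 54,300 (a rival), so Elif loses. Payoff = 0.
Bidding 28,100: the top bid is 54,300 (a rival), so Elif loses. Payoff = 0.

(a) 0  (b) 0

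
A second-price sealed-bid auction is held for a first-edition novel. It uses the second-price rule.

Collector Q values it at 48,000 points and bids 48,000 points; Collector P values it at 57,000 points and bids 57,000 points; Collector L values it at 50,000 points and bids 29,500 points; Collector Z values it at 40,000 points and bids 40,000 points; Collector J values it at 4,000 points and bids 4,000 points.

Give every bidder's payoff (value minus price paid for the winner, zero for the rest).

Collector Q 0 points, Collector P 9,000 points, Collector L 0 points, Collector Z 0 points, Collector J 0 points.

Bids in descending order: Collector P 57,000 points, then Collector Q 48,000 points, then Collector Z 40,000 points, then Collector L 29,500 points, then Collector J 4,000 points.
Collector P has the top bid and wins; the price is the second-highest bid, 48,000 points.
Collector P's payoff = 57,000 points − 48,000 points = 9,000 points. All other bidders lose, so their payoff is 0.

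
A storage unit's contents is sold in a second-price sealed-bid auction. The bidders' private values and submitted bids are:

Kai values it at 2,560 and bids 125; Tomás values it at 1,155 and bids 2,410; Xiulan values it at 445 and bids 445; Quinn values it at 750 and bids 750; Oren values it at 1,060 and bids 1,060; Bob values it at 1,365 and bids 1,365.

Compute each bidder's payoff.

Kai 0, Tomás -210, Xiulan 0, Quinn 0, Oren 0, Bob 0.

Ranking the bids: Tomás 2,410 > Bob 1,365 > Oren 1,060 > Quinn 750 > Xiulan 445 > Kai 125.
Tomás has the top bid and wins; the price is the second-highest bid, 1,365.
Tomás's payoff = 1,155 − 1,365 = -210. All other bidders lose, so their payoff is 0.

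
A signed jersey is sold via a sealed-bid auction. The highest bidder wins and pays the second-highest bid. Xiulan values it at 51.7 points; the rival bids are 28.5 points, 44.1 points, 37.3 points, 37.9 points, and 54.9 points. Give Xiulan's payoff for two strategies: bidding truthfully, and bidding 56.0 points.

The highest competing bid is 54.9 points.
Bidding truthfully at 51.7 points: the top bid is 54.9 points (a rival), so Xiulan loses. Payoff = 0.0 points.
Bidding 56.0 points: Xiulan has the top bid, wins, and pays the second-highest bid 54.9 points. Payoff = 51.7 points − 54.9 points = -3.2 points.
Deviating from a truthful bid can only lose payoff in a second-price auction — never gain.

(a) 0.0 points  (b) -3.2 points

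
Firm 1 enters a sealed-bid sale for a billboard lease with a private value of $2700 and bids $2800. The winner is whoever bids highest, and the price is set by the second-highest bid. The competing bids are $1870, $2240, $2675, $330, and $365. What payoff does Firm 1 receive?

Highest competing bid: $2675.
Firm 1's bid $2800 is the highest overall, so Firm 1 wins and pays the second-highest bid, $2675.
Payoff = value − price = $2700 − $2675 = $25.

The bidder's payoff: $25.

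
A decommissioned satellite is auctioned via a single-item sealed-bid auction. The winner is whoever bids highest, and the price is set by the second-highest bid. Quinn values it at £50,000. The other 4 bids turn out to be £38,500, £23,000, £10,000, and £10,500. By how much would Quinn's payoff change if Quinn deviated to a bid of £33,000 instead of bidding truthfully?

The highest competing bid is £38,500.
Bidding truthfully at £50,000: Quinn has the top bid, wins, and pays the second-highest bid £38,500. Payoff = £50,000 − £38,500 = £11,500.
Bidding £33,000: the top bid is £38,500 (a rival), so Quinn loses. Payoff = £0.
Change = £0 − £11,500 = -£11,500.

Change in payoff: -£11,500.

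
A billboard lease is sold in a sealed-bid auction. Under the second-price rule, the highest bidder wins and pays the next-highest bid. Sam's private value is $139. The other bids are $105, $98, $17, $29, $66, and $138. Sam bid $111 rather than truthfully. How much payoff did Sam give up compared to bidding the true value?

The highest competing bid is $138.
Bidding truthfully at $139: Sam has the top bid, wins, and pays the second-highest bid $138. Payoff = $139 − $138 = $1.
Bidding $111: the top bid is $138 (a rival), so Sam loses. Payoff = $0.
Regret = truthful payoff − actual payoff = $1 − $0 = $1.

Regret: $1.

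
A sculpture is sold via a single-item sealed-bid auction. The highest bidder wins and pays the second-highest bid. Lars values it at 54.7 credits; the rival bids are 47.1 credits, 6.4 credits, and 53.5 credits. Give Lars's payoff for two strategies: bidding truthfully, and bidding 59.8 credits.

The highest competing bid is 53.5 credits.
Bidding truthfully at 54.7 credits: Lars has the top bid, wins, and pays the second-highest bid 53.5 credits. Payoff = 54.7 credits − 53.5 credits = 1.2 credits.
Bidding 59.8 credits: Lars has the top bid, wins, and pays the second-highest bid 53.5 credits. Payoff = 54.7 credits − 53.5 credits = 1.2 credits.
The bid only affects whether you win, not the price — here both bids land on the same side of the top rival bid, so the deviation is payoff-neutral.

(a) 1.2 credits  (b) 1.2 credits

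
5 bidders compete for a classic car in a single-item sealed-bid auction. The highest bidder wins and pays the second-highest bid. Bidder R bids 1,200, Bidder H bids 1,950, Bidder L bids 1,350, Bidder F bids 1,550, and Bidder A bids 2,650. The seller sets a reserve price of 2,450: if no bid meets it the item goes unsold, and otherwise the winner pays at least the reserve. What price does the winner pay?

Ranking the bids: Bidder A 2,650; Bidder H 1,950; Bidder F 1,550; Bidder L 1,350; Bidder R 1,200.
Bidder A has the highest bid, so Bidder A wins.
The second-highest bid is 1,950, but the reserve 2,450 is higher, so the price is the reserve.

Price paid: 2,450.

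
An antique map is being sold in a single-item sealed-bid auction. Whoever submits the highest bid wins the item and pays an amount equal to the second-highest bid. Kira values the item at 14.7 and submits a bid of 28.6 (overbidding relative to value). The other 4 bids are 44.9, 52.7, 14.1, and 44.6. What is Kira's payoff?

Payoff = 0.0.

Highest competing bid: 52.7.
Kira's bid 28.6 is not the highest, so Kira loses, pays nothing, and earns zero payoff.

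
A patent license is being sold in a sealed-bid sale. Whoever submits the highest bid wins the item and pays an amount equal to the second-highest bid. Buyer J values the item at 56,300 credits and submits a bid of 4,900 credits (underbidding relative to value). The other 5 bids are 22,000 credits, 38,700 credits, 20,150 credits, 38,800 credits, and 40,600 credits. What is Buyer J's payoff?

Payoff = 0 credits.

Highest competing bid: 40,600 credits.
Buyer J's bid 4,900 credits is not the highest, so Buyer J loses, pays nothing, and earns zero payoff.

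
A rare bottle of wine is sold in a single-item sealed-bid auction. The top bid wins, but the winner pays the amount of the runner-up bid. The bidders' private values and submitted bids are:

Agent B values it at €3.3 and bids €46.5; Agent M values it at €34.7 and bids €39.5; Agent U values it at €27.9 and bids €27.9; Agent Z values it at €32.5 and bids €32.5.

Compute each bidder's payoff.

Agent B -€36.2, Agent M €0.0, Agent U €0.0, Agent Z €0.0.

Sorted high to low: Agent B €46.5 > Agent M €39.5 > Agent Z €32.5 > Agent U €27.9.
Agent B has the top bid and wins; the price is the second-highest bid, €39.5.
Agent B's payoff = €3.3 − €39.5 = -€36.2. All other bidders lose, so their payoff is 0.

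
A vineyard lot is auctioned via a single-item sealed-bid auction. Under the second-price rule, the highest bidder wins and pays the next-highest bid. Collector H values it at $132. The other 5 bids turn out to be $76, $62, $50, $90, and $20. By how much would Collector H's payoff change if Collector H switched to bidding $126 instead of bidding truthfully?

The highest competing bid is $90.
Bidding truthfully at $132: Collector H has the top bid, wins, and pays the second-highest bid $90. Payoff = $132 − $90 = $42.
Bidding $126: Collector H has the top bid, wins, and pays the second-highest bid $90. Payoff = $132 − $90 = $42.
Change = $42 − $42 = $0.
The bid only affects whether you win, not the price — here both bids land on the same side of the top rival bid, so the deviation is payoff-neutral.

$0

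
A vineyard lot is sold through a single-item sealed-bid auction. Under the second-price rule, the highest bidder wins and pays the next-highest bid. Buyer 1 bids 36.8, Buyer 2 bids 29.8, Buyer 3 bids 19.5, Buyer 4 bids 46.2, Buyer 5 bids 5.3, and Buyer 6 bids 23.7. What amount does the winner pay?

The winner pays 36.8.

Ranking the bids: Buyer 4 46.2 > Buyer 1 36.8 > Buyer 2 29.8 > Buyer 6 23.7 > Buyer 3 19.5 > Buyer 5 5.3.
Buyer 4 has the highest bid, so Buyer 4 wins.
The second-highest bid is 36.8, so that is what Buyer 4 pays.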